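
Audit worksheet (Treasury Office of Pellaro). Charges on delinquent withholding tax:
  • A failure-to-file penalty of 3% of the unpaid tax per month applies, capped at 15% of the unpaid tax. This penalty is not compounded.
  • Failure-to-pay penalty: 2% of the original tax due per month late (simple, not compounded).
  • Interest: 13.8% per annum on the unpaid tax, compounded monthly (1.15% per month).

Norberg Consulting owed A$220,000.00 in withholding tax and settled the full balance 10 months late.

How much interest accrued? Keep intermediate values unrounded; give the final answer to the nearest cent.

A$26,650.25

Interest: A$220,000.00 × ((1 + 0.0115)^10 − 1) = A$220,000.00 × 0.1211375… = A$26,650.2454…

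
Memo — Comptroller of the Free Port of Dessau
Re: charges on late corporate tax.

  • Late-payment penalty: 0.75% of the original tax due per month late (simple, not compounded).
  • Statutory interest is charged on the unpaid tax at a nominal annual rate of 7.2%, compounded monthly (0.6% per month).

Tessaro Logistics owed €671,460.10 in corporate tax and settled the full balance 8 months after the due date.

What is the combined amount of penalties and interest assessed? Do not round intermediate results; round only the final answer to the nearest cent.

Late-payment penalty: 8 × 0.75% × €671,460.10 = €40,287.61…
Interest: €671,460.10 × ((1 + 0.006)^8 − 1) = €671,460.10 × 0.0490202… = €32,915.0998…
Penalties + interest = €40,287.6060 + €32,915.0998… = €73,202.71

€73,202.71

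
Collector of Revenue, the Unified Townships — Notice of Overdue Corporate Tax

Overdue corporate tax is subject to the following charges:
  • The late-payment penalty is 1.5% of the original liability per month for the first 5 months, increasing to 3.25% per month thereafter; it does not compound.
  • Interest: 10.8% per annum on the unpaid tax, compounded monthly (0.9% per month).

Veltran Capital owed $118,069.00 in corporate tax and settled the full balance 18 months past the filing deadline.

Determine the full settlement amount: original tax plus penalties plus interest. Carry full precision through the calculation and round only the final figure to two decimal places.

Penalty, months 1–5: 5 × 1.5% × $118,069.00 = $8,855.18…
Penalty, months 6–18: 13 × 3.25% × $118,069.00 = $49,884.15…
Interest: $118,069.00 × ((1 + 0.009)^18 − 1) = $118,069.00 × 0.1750085… = $20,663.0735…
Total = $118,069.00 + $58,739.3275 + $20,663.0735… = $197,471.40

$197,471.40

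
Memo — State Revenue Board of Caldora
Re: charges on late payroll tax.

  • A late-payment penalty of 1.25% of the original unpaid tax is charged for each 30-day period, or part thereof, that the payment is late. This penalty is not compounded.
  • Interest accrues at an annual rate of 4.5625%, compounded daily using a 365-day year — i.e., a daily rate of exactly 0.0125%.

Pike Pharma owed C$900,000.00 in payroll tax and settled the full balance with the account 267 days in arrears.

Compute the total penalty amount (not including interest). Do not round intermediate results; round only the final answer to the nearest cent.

C$101,250.00

Penalty periods: ⌈267/30⌉ = 9; penalty = 9 × 1.25% × C$900,000.00 = C$101,250.00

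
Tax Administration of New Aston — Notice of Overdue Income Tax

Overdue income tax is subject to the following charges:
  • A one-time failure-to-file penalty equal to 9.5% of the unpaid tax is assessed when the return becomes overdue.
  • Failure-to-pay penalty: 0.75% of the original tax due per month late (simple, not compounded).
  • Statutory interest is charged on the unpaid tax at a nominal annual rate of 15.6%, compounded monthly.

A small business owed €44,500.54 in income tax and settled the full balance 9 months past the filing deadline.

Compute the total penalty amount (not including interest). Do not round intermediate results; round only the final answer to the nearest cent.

€7,231.34

Failure-to-file penalty: 9.5% × €44,500.54 = €4,227.55…
Failure-to-pay penalty: 9 × 0.75% × €44,500.54 = €3,003.79…
Total penalty = €4,227.55… + €3,003.79… = €7,231.34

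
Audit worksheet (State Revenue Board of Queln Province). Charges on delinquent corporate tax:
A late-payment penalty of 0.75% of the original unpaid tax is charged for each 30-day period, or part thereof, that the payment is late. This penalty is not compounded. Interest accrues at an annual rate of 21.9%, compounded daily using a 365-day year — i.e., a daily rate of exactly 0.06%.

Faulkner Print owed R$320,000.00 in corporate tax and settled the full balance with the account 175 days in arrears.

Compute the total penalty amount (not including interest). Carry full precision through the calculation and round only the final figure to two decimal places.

R$14,400.00

Penalty periods: ⌈175/30⌉ = 6; penalty = 6 × 0.75% × R$320,000.00 = R$14,400.00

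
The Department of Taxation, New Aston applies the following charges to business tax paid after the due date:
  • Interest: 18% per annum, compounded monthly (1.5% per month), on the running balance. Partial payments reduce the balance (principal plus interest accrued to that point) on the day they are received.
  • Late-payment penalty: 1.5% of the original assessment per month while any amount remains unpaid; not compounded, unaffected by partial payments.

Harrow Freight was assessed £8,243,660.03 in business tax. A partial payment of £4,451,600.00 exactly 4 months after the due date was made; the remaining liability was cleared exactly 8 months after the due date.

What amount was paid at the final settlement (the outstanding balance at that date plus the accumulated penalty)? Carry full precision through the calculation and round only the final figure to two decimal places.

Balance at month 4: £8,243,660.0300 × (1 + 0.015)^4 = £8,749,520.2796…
After £4,451,600.00 payment: £8,749,520.2796… − £4,451,600.00 = £4,297,920.2796…
Balance at month 8: £4,297,920.2796… × (1 + 0.015)^4 = £4,561,655.9282…
Penalty: 8 × 1.5% × £8,243,660.03 = £989,239.20…
Final settlement = outstanding balance + penalty = £4,561,655.9282… + £989,239.20… = £5,550,895.13

£5,550,895.13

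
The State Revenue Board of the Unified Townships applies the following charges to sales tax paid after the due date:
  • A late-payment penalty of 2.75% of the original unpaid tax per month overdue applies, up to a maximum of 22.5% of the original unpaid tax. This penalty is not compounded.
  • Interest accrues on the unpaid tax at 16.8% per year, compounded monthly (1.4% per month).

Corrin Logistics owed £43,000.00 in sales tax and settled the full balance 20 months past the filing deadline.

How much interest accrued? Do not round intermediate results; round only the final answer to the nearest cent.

Interest: £43,000.00 × ((1 + 0.014)^20 − 1) = £43,000.00 × 0.3205629… = £13,784.2057…

£13,784.21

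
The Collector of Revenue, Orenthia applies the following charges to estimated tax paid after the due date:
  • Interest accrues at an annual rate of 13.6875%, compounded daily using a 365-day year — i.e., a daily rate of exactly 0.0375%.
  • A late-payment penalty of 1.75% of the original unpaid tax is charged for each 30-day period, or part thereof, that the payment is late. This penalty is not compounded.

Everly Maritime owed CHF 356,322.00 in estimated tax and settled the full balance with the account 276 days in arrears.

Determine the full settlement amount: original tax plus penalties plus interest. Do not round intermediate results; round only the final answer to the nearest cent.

CHF 457,526.10

Penalty periods: ⌈276/30⌉ = 10; penalty = 10 × 1.75% × CHF 356,322.00 = CHF 62,356.35
Interest: CHF 356,322.00 × ((1 + 0.000375)^276 − 1) = CHF 356,322.00 × 0.10902428… = CHF 38,847.7483…
Total = CHF 356,322.00 + CHF 62,356.3500 + CHF 38,847.7483… = CHF 457,526.10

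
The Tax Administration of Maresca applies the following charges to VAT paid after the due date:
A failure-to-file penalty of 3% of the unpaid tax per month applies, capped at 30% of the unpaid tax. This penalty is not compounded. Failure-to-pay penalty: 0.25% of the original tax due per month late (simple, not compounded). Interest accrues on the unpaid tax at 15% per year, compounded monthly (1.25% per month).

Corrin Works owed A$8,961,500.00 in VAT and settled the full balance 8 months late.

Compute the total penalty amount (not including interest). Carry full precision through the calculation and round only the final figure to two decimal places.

A$2,329,990.00

Failure-to-file: 8 × 3% × A$8,961,500.00 = A$2,150,760.00 (under the 30% cap)
Failure-to-pay penalty: 8 × 0.25% × A$8,961,500.00 = A$179,230.00
Total penalty = A$2,150,760.00 + A$179,230.00 = A$2,329,990.00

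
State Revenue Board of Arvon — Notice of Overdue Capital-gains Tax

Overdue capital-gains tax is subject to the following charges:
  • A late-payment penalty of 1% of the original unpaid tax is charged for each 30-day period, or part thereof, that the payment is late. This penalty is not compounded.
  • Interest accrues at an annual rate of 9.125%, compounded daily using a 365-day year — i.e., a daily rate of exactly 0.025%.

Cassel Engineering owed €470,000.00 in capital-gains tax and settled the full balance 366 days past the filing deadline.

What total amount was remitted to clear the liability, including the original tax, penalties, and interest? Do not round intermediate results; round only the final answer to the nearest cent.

€576,128.00

Penalty periods: ⌈366/30⌉ = 13; penalty = 13 × 1% × €470,000.00 = €61,100.00
Interest: €470,000.00 × ((1 + 0.00025)^366 − 1) = €470,000.00 × 0.09580425… = €45,027.9954…
Total = €470,000.00 + €61,100.0000 + €45,027.9954… = €576,128.00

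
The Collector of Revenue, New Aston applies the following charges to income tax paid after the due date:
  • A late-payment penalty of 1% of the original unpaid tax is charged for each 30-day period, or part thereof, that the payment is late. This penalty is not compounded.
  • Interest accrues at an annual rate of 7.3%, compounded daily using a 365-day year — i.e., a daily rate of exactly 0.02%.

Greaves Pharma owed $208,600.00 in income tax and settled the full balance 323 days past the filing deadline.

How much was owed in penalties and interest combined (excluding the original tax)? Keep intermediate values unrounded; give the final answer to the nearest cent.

$36,864.91

Penalty periods: ⌈323/30⌉ = 11; penalty = 11 × 1% × $208,600.00 = $22,946.00
Interest: $208,600.00 × ((1 + 0.0002)^323 − 1) = $208,600.00 × 0.06672536… = $13,918.9093…
Penalties + interest = $22,946.0000 + $13,918.9093… = $36,864.91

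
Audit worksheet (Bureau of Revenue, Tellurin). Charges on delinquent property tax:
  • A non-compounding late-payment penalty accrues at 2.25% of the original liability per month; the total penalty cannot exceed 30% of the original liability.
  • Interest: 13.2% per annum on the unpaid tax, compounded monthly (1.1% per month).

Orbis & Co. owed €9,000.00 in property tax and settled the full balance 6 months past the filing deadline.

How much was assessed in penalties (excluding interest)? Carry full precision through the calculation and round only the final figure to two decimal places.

Penalty: 6 × 2.25% × €9,000.00 = €1,215.00 (below the 30% cap of €2,700.00)

€1,215.00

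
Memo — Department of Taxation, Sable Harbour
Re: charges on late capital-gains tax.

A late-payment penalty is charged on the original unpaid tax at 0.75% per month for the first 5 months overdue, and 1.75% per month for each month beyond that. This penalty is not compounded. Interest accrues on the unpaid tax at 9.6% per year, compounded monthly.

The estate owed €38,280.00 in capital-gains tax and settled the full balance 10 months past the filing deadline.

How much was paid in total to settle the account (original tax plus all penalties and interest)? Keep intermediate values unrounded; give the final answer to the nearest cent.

€46,240.03

Penalty, months 1–5: 5 × 0.75% × €38,280.00 = €1,435.50
Penalty, months 6–10: 5 × 1.75% × €38,280.00 = €3,349.50
Interest (9.6%/yr ÷ 12 = 0.8%/month): €38,280.00 × ((1 + 0.008)^10 − 1) = €3,175.0316…
Total = €38,280.00 + €4,785.0000 + €3,175.0316… = €46,240.03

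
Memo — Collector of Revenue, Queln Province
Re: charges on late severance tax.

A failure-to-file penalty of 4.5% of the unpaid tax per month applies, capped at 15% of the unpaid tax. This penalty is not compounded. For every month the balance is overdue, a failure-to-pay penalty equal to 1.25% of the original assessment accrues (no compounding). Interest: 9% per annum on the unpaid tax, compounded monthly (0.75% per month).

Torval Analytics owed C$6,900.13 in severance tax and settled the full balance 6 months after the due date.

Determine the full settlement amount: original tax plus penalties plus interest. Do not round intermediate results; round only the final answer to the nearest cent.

C$8,769.05

Failure-to-file: 6 × 4.5% × C$6,900.13 = C$1,863.04…, capped at 15% × C$6,900.13 = C$1,035.02…
Failure-to-pay penalty: 6 × 1.25% × C$6,900.13 = C$517.51…
Interest: C$6,900.13 × ((1 + 0.0075)^6 − 1) = C$6,900.13 × 0.0458522… = C$316.3864…
Total = C$6,900.13 + C$1,552.5293… + C$316.3864… = C$8,769.05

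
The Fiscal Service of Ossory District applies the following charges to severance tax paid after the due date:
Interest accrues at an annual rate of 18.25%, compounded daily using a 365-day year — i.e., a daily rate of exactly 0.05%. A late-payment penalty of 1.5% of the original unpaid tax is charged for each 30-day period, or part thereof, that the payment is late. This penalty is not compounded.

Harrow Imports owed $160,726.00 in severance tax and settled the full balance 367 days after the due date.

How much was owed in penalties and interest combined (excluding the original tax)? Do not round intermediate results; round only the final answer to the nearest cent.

Penalty periods: ⌈367/30⌉ = 13; penalty = 13 × 1.5% × $160,726.00 = $31,341.57
Interest: $160,726.00 × ((1 + 0.0005)^367 − 1) = $160,726.00 × 0.20135987… = $32,363.7665…
Penalties + interest = $31,341.5700 + $32,363.7665… = $63,705.34

$63,705.34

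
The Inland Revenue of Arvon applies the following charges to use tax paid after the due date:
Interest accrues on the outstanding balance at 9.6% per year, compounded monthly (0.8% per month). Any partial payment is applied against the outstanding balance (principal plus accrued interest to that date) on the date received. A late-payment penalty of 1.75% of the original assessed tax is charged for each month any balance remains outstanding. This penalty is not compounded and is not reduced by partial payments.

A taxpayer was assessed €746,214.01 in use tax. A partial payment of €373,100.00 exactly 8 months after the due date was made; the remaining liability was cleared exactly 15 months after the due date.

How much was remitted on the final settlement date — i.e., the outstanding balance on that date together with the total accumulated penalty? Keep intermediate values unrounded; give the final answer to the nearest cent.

Balance at month 8: €746,214.0100 × (1 + 0.008)^8 = €795,330.5329…
After €373,100.00 payment: €795,330.5329… − €373,100.00 = €422,230.5329…
Balance at month 15: €422,230.5329… × (1 + 0.008)^7 = €446,450.5478…
Penalty: 15 × 1.75% × €746,214.01 = €195,881.18…
Final settlement = outstanding balance + penalty = €446,450.5478… + €195,881.18… = €642,331.73

€642,331.73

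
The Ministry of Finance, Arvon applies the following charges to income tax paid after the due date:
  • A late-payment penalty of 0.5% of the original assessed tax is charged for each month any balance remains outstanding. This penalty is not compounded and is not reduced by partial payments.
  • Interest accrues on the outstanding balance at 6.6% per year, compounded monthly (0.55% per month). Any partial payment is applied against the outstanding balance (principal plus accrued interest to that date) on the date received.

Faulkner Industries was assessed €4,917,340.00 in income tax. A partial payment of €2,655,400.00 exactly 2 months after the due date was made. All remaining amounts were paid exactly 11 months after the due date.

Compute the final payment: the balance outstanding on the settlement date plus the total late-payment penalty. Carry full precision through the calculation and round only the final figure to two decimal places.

€2,703,839.03

Balance at month 2: €4,917,340.0000 × (1 + 0.0055)^2 = €4,971,579.4895…
After €2,655,400.00 payment: €4,971,579.4895… − €2,655,400.00 = €2,316,179.4895…
Balance at month 11: €2,316,179.4895… × (1 + 0.0055)^9 = €2,433,385.3320…
Penalty: 11 × 0.5% × €4,917,340.00 = €270,453.70
Final settlement = outstanding balance + penalty = €2,433,385.3320… + €270,453.70 = €2,703,839.03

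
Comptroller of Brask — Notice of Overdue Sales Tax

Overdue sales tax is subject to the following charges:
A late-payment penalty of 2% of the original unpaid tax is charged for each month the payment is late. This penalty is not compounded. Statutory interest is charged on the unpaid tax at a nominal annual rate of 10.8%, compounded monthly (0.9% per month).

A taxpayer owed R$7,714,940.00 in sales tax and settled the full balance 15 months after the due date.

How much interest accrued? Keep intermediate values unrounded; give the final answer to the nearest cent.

Interest: R$7,714,940.00 × ((1 + 0.009)^15 − 1) = R$7,714,940.00 × 0.1438458… = R$1,109,761.9537…

R$1,109,761.95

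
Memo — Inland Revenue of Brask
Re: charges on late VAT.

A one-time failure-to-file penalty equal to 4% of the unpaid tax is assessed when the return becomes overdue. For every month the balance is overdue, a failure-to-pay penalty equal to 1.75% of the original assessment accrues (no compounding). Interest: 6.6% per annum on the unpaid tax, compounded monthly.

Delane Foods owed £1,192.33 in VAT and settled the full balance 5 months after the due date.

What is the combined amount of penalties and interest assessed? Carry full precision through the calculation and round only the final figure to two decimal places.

Failure-to-file penalty: 4% × £1,192.33 = £47.69…
Failure-to-pay penalty: 5 × 1.75% × £1,192.33 = £104.33…
Interest (6.6%/yr ÷ 12 = 0.55%/month): £1,192.33 × ((1 + 0.0055)^5 − 1) = £33.1517…
Penalties + interest = £152.0221… + £33.1517… = £185.17

£185.17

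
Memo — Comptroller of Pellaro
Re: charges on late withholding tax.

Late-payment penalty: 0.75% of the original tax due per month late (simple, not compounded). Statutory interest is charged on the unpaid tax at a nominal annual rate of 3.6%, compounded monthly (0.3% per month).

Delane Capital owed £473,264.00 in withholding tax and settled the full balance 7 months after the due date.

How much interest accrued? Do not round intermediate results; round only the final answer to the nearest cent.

£10,028.44

Interest: £473,264.00 × ((1 + 0.003)^7 − 1) = £473,264.00 × 0.0211899… = £10,028.4395…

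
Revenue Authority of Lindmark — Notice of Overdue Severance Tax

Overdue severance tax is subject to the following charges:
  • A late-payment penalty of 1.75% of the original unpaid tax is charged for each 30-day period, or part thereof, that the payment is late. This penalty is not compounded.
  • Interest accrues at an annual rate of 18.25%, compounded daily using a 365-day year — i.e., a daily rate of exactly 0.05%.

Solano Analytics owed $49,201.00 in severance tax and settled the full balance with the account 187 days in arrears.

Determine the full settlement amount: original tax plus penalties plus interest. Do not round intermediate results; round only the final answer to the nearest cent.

Penalty periods: ⌈187/30⌉ = 7; penalty = 7 × 1.75% × $49,201.00 = $6,027.12…
Interest: $49,201.00 × ((1 + 0.0005)^187 − 1) = $49,201.00 × 0.09798495… = $4,820.9573…
Total = $49,201.00 + $6,027.1225 + $4,820.9573… = $60,049.08

$60,049.08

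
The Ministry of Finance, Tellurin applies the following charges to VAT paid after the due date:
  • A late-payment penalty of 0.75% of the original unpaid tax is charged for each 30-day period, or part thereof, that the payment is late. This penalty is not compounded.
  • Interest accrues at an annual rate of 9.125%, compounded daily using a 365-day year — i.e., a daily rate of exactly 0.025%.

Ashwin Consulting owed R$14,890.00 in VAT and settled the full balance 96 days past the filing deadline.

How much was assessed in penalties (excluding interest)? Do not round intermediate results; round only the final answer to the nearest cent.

R$446.70

Penalty periods: ⌈96/30⌉ = 4; penalty = 4 × 0.75% × R$14,890.00 = R$446.70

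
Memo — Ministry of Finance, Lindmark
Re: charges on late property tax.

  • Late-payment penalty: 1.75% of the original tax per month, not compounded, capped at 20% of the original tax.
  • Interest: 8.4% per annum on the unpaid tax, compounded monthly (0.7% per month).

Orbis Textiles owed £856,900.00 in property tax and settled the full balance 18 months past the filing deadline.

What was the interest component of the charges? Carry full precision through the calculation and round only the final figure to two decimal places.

£114,639.84

Interest: £856,900.00 × ((1 + 0.007)^18 − 1) = £856,900.00 × 0.1337844… = £114,639.8363…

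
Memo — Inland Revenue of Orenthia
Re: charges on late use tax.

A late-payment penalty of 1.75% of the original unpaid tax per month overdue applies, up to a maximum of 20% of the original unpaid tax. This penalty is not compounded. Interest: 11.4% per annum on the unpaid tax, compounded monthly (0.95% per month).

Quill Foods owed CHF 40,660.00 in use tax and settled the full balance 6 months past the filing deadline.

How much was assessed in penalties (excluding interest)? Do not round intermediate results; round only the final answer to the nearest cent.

CHF 4,269.30

Penalty: 6 × 1.75% × CHF 40,660.00 = CHF 4,269.30 (below the 20% cap of CHF 8,132.00)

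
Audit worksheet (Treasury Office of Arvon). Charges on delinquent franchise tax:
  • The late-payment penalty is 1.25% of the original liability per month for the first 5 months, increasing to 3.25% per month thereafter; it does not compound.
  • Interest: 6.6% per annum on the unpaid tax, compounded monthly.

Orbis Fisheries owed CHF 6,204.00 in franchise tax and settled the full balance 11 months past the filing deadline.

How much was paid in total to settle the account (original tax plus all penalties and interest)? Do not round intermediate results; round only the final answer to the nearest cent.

Penalty, months 1–5: 5 × 1.25% × CHF 6,204.00 = CHF 387.75
Penalty, months 6–11: 6 × 3.25% × CHF 6,204.00 = CHF 1,209.78
Interest (6.6%/yr ÷ 12 = 0.55%/month): CHF 6,204.00 × ((1 + 0.0055)^11 − 1) = CHF 385.8361…
Total = CHF 6,204.00 + CHF 1,597.5300 + CHF 385.8361… = CHF 8,187.37

CHF 8,187.37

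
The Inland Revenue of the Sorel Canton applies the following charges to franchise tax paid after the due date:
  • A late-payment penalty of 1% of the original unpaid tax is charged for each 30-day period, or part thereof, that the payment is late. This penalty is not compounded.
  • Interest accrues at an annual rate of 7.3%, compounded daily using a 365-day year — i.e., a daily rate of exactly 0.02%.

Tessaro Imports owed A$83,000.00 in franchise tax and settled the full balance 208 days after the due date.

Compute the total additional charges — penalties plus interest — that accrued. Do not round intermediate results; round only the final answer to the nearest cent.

Penalty periods: ⌈208/30⌉ = 7; penalty = 7 × 1% × A$83,000.00 = A$5,810.00
Interest: A$83,000.00 × ((1 + 0.0002)^208 − 1) = A$83,000.00 × 0.04247307… = A$3,525.2647…
Penalties + interest = A$5,810.0000 + A$3,525.2647… = A$9,335.26

A$9,335.26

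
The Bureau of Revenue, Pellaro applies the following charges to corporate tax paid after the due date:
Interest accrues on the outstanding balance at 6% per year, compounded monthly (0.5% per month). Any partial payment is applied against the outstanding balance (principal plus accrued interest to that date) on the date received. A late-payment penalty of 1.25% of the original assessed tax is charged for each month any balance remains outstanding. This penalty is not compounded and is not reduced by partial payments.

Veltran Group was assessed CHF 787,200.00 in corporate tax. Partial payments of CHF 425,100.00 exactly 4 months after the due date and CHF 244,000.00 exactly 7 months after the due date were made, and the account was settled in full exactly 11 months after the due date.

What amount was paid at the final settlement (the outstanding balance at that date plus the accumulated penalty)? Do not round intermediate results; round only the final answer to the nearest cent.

Balance at month 4: CHF 787,200.0000 × (1 + 0.005)^4 = CHF 803,062.4741…
After CHF 425,100.00 payment: CHF 803,062.4741… − CHF 425,100.00 = CHF 377,962.4741…
Balance at month 7: CHF 377,962.4741… × (1 + 0.005)^3 = CHF 383,660.3056…
After CHF 244,000.00 payment: CHF 383,660.3056… − CHF 244,000.00 = CHF 139,660.3056…
Balance at month 11: CHF 139,660.3056… × (1 + 0.005)^4 = CHF 142,474.5307…
Penalty: 11 × 1.25% × CHF 787,200.00 = CHF 108,240.00
Final settlement = outstanding balance + penalty = CHF 142,474.5307… + CHF 108,240.00 = CHF 250,714.53

CHF 250,714.53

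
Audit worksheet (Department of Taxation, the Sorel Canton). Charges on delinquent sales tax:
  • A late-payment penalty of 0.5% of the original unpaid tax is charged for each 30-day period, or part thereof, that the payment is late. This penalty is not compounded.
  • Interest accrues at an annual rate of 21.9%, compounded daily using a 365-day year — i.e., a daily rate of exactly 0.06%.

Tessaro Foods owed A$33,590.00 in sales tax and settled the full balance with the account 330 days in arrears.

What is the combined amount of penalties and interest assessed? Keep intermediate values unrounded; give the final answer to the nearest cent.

Penalty periods: ⌈330/30⌉ = 11; penalty = 11 × 0.5% × A$33,590.00 = A$1,847.45
Interest: A$33,590.00 × ((1 + 0.0006)^330 − 1) = A$33,590.00 × 0.21889002… = A$7,352.5157…
Penalties + interest = A$1,847.4500 + A$7,352.5157… = A$9,199.97

A$9,199.97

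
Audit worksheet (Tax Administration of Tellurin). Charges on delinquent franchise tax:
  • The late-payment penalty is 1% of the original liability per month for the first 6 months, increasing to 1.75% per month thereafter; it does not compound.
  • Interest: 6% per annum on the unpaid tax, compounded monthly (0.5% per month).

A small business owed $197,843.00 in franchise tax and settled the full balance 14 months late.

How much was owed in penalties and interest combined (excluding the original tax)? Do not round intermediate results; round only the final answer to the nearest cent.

Penalty, months 1–6: 6 × 1% × $197,843.00 = $11,870.58
Penalty, months 7–14: 8 × 1.75% × $197,843.00 = $27,698.02
Interest: $197,843.00 × ((1 + 0.005)^14 − 1) = $197,843.00 × 0.0723211… = $14,308.2297…
Penalties + interest = $39,568.6000 + $14,308.2297… = $53,876.83

$53,876.83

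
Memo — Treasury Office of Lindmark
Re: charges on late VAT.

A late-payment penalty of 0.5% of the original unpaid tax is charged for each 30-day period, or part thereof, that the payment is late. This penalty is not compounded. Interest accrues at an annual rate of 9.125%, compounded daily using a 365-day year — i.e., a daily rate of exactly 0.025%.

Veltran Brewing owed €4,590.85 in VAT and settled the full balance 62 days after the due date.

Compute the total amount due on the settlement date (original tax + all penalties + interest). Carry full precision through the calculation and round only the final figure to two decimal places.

€4,731.42

Penalty periods: ⌈62/30⌉ = 3; penalty = 3 × 0.5% × €4,590.85 = €68.86…
Interest: €4,590.85 × ((1 + 0.00025)^62 − 1) = €4,590.85 × 0.01561878… = €71.7035…
Total = €4,590.85 + €68.8628… + €71.7035… = €4,731.42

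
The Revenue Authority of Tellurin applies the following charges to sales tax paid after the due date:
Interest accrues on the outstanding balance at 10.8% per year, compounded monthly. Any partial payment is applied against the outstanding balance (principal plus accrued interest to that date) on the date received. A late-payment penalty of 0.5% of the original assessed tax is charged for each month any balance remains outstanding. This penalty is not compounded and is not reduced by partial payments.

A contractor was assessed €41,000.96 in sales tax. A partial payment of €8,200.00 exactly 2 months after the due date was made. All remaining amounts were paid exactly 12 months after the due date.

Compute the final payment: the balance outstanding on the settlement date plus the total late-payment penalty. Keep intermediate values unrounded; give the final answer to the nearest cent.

Monthly rate = 10.8% ÷ 12 = 0.9%
Balance at month 2: €41,000.9600 × (1 + 0.009)^2 = €41,742.2984…
After €8,200.00 payment: €41,742.2984… − €8,200.00 = €33,542.2984…
Balance at month 12: €33,542.2984… × (1 + 0.009)^10 = €36,686.3479…
Penalty: 12 × 0.5% × €41,000.96 = €2,460.06…
Final settlement = outstanding balance + penalty = €36,686.3479… + €2,460.06… = €39,146.41

€39,146.41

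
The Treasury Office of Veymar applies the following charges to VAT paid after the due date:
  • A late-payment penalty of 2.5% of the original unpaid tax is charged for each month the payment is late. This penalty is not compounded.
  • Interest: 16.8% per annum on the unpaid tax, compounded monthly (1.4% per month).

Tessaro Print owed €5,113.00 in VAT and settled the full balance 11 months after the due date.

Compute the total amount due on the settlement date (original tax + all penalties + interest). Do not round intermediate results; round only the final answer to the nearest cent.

€7,363.98

Late-payment penalty = 2.5% × €5,113.00 × 11 mo = €1,406.08…
Interest: €5,113.00 × ((1 + 0.014)^11 − 1) = €5,113.00 × 0.1652457… = €844.9012…
Total = €5,113.00 + €1,406.0750 + €844.9012… = €7,363.98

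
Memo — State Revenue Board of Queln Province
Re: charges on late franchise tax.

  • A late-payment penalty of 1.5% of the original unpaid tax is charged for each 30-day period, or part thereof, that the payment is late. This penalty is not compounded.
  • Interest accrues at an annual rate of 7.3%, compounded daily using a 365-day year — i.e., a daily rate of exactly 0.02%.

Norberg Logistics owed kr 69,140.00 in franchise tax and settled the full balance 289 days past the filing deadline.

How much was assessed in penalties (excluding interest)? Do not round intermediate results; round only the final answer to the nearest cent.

kr 10,371.00

Penalty periods: ⌈289/30⌉ = 10; penalty = 10 × 1.5% × kr 69,140.00 = kr 10,371.00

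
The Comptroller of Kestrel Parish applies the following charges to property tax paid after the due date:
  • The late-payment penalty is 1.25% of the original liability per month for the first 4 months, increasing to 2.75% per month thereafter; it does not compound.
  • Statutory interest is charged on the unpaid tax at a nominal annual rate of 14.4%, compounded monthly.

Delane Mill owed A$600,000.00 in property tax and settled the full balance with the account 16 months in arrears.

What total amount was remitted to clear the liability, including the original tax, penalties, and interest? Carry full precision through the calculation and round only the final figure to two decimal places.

A$954,171.92

Penalty, months 1–4: 4 × 1.25% × A$600,000.00 = A$30,000.00
Penalty, months 5–16: 12 × 2.75% × A$600,000.00 = A$198,000.00
Interest (14.4%/yr ÷ 12 = 1.2%/month): A$600,000.00 × ((1 + 0.012)^16 − 1) = A$126,171.9184…
Total = A$600,000.00 + A$228,000.0000 + A$126,171.9184… = A$954,171.92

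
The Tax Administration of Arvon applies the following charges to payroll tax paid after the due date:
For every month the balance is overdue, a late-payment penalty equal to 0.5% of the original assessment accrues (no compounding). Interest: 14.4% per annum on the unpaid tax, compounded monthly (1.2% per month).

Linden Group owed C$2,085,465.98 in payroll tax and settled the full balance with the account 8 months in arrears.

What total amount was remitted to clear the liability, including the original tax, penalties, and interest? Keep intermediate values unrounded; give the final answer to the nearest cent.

C$2,377,702.81

Late-payment penalty = 0.5% × C$2,085,465.98 × 8 mo = C$83,418.64…
Interest: C$2,085,465.98 × ((1 + 0.012)^8 − 1) = C$2,085,465.98 × 0.1001302… = C$208,818.1956…
Total = C$2,085,465.98 + C$83,418.6392 + C$208,818.1956… = C$2,377,702.81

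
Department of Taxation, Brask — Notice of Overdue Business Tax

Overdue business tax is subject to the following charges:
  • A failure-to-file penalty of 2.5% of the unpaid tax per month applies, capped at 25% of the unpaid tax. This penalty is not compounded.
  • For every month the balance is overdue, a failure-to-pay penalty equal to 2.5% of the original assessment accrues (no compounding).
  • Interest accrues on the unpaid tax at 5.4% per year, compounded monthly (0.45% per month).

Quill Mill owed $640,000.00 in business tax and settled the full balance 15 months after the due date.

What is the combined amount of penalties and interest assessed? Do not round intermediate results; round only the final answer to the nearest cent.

Failure-to-file: 15 × 2.5% × $640,000.00 = $240,000.00, capped at 25% × $640,000.00 = $160,000.00
Failure-to-pay penalty = 2.5% × $640,000.00 × 15 mo = $240,000.00
Interest: $640,000.00 × ((1 + 0.0045)^15 − 1) = $640,000.00 × 0.0696683… = $44,587.6974…
Penalties + interest = $400,000.0000 + $44,587.6974… = $444,587.70

$444,587.70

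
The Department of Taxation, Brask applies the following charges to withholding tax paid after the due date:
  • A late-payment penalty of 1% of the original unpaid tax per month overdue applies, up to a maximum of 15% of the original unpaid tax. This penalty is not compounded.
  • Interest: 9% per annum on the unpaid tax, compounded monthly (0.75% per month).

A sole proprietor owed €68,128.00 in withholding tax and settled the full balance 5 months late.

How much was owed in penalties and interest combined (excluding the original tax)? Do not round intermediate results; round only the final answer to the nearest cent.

€5,999.81

Penalty: 5 × 1% × €68,128.00 = €3,406.40 (below the 15% cap of €10,219.20)
Interest: €68,128.00 × ((1 + 0.0075)^5 − 1) = €68,128.00 × 0.0380667… = €2,593.4105…
Penalties + interest = €3,406.4000 + €2,593.4105… = €5,999.81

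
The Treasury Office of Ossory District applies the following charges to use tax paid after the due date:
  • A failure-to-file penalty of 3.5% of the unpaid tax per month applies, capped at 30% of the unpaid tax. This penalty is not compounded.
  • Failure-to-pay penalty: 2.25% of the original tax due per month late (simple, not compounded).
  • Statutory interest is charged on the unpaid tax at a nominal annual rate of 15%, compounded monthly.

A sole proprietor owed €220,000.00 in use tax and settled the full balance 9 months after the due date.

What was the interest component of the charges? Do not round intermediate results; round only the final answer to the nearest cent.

€26,024.28

Interest (15%/yr ÷ 12 = 1.25%/month): €220,000.00 × ((1 + 0.0125)^9 − 1) = €26,024.2790…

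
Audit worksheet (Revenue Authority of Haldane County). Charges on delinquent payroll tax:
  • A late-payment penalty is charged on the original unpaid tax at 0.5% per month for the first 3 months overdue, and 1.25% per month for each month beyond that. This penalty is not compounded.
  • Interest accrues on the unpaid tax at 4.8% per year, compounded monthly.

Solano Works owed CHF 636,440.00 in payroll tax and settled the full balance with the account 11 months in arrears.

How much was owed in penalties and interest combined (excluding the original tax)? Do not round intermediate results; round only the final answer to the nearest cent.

Penalty, months 1–3: 3 × 0.5% × CHF 636,440.00 = CHF 9,546.60
Penalty, months 4–11: 8 × 1.25% × CHF 636,440.00 = CHF 63,644.00
Interest (4.8%/yr ÷ 12 = 0.4%/month): CHF 636,440.00 × ((1 + 0.004)^11 − 1) = CHF 28,570.2021…
Penalties + interest = CHF 73,190.6000 + CHF 28,570.2021… = CHF 101,760.80

CHF 101,760.80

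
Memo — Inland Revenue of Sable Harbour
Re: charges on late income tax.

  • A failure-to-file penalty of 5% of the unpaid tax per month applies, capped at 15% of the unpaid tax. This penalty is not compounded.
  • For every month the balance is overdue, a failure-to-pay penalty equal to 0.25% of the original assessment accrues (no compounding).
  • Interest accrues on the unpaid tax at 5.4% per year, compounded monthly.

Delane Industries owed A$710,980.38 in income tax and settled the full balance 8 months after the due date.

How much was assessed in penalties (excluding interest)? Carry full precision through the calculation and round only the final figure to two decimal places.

Failure-to-file: 8 × 5% × A$710,980.38 = A$284,392.15…, capped at 15% × A$710,980.38 = A$106,647.06…
Failure-to-pay penalty: 8 × 0.25% × A$710,980.38 = A$14,219.61…
Total penalty = A$106,647.06… + A$14,219.61… = A$120,866.66

A$120,866.66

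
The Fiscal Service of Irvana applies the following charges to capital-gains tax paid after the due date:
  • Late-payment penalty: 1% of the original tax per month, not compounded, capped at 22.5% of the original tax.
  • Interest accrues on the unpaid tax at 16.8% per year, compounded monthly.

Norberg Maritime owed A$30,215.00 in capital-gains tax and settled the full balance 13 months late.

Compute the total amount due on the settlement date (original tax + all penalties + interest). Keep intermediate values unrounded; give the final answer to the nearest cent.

A$40,128.57

Penalty: 13 × 1% × A$30,215.00 = A$3,927.95 (below the 22.5% cap of A$6,798.38…)
Interest (16.8%/yr ÷ 12 = 1.4%/month): A$30,215.00 × ((1 + 0.014)^13 − 1) = A$5,985.6204…
Total = A$30,215.00 + A$3,927.9500 + A$5,985.6204… = A$40,128.57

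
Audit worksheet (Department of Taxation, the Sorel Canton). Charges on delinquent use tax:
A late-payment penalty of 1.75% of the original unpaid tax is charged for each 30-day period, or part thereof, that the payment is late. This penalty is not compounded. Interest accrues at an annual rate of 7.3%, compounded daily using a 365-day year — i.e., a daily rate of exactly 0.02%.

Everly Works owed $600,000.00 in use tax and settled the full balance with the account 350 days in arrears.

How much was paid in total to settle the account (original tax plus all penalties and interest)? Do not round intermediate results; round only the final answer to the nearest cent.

$769,500.40

Penalty periods: ⌈350/30⌉ = 12; penalty = 12 × 1.75% × $600,000.00 = $126,000.00
Interest: $600,000.00 × ((1 + 0.0002)^350 − 1) = $600,000.00 × 0.07250067… = $43,500.4048…
Total = $600,000.00 + $126,000.0000 + $43,500.4048… = $769,500.40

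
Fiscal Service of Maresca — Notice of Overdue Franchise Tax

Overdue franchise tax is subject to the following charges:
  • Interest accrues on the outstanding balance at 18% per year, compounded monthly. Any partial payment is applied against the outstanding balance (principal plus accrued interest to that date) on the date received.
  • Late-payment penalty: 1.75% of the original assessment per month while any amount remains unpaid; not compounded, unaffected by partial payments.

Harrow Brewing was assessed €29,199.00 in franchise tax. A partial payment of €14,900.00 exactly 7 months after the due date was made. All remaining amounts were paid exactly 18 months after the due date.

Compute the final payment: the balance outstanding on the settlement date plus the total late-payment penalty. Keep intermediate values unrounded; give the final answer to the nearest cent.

€29,819.29

Monthly rate = 18% ÷ 12 = 1.5%
Balance at month 7: €29,199.0000 × (1 + 0.015)^7 = €32,406.3616…
After €14,900.00 payment: €32,406.3616… − €14,900.00 = €17,506.3616…
Balance at month 18: €17,506.3616… × (1 + 0.015)^11 = €20,621.6001…
Penalty: 18 × 1.75% × €29,199.00 = €9,197.69…
Final settlement = outstanding balance + penalty = €20,621.6001… + €9,197.69… = €29,819.29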